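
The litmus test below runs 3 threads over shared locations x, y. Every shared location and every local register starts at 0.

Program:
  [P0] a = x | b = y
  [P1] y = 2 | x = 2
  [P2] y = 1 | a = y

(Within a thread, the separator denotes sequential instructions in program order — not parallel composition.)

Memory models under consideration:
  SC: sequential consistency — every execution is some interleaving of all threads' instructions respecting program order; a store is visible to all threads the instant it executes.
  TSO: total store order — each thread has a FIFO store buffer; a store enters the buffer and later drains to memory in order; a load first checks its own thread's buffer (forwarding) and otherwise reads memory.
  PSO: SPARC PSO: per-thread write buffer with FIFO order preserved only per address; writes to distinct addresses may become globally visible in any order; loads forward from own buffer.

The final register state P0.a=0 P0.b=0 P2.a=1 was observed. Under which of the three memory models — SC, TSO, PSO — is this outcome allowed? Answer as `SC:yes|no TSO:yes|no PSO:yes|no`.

SC:yes TSO:yes PSO:yes

outcome vector order: (P0.a,P0.b,P2.a)
under SC → 0/0/1, 0/0/2, 0/1/1, 0/1/2, 0/2/1, 0/2/2, 2/1/1, 2/2/1, 2/2/2
under TSO → 0/0/1, 0/0/2, 0/1/1, 0/1/2, 0/2/1, 0/2/2, 2/1/1, 2/2/1, 2/2/2
under PSO → 0/0/1, 0/0/2, 0/1/1, 0/1/2, 0/2/1, 0/2/2, 2/0/1, 2/0/2, 2/1/1, 2/1/2, 2/2/1, 2/2/2
target 0/0/1 ∈ {SC,TSO,PSO}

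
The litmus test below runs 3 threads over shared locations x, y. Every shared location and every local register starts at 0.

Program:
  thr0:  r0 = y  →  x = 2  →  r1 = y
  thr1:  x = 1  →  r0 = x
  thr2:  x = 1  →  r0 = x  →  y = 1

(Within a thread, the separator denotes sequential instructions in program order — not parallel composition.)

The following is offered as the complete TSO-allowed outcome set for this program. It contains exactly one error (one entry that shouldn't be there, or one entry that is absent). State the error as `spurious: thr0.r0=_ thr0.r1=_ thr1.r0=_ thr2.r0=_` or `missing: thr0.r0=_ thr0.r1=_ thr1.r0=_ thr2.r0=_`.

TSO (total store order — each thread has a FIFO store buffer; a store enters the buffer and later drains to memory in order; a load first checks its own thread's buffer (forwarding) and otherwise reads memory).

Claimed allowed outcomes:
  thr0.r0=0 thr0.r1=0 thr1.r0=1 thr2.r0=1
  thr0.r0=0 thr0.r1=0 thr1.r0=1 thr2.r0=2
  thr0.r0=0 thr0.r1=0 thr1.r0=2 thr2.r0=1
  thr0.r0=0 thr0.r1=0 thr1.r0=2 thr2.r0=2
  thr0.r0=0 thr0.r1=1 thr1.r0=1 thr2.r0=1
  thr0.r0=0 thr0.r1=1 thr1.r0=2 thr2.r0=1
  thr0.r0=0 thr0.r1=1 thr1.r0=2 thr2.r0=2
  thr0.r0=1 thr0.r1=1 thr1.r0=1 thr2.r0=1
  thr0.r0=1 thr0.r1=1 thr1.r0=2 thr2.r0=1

missing: thr0.r0=0 thr0.r1=1 thr1.r0=1 thr2.r0=2

outcome vector order: (thr0.r0,thr0.r1,thr1.r0,thr2.r0)
TSO: 10 outcomes — {(0,0,1,1); (0,0,1,2); (0,0,2,1); (0,0,2,2); (0,1,1,1); (0,1,1,2); (0,1,2,1); (0,1,2,2); (1,1,1,1); (1,1,2,1)}
TSO∖claimed = {(0,1,1,2)}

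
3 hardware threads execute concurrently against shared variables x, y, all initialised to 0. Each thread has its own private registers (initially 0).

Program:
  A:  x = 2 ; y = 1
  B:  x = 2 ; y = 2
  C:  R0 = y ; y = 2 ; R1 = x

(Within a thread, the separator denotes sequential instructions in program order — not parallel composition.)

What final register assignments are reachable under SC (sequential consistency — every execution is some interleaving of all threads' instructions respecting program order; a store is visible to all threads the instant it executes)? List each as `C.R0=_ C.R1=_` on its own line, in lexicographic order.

C.R0=0 C.R1=0
C.R0=0 C.R1=2
C.R0=1 C.R1=2
C.R0=2 C.R1=2

outcome vector order: (C.R0,C.R1)
|SC outcomes| = 4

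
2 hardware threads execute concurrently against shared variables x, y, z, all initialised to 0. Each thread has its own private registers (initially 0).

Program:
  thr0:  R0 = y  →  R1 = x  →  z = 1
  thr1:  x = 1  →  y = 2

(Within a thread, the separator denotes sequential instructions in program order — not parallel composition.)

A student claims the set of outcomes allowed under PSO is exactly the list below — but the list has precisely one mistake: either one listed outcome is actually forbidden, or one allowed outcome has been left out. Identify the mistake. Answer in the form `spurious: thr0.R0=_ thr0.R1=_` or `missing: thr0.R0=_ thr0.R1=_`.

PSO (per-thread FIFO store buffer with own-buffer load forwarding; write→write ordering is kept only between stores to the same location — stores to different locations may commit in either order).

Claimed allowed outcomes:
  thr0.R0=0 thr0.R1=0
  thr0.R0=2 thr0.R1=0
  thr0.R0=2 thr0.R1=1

missing: thr0.R0=0 thr0.R1=1

outcome vector order: (thr0.R0,thr0.R1)
PSO: 4 outcomes — {00 01 20 21}
PSO∖claimed = {01}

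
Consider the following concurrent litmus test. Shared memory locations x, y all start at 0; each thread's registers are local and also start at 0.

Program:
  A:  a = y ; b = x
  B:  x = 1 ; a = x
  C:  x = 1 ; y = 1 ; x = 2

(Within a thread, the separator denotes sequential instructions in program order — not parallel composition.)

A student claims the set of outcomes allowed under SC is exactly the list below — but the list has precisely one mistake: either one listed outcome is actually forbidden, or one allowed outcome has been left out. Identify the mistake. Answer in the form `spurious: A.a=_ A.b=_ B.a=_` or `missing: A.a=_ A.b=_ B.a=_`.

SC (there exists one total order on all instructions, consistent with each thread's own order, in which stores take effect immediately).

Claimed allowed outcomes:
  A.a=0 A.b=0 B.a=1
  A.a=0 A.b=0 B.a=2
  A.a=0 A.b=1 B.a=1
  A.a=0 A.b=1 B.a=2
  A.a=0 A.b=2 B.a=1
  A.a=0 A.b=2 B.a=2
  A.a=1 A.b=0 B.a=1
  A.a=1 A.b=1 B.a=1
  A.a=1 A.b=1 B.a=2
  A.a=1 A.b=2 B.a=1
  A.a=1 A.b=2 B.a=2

spurious: A.a=1 A.b=0 B.a=1

outcome vector order: (A.a,A.b,B.a)
under SC → <0 0 1>, <0 0 2>, <0 1 1>, <0 1 2>, <0 2 1>, <0 2 2>, <1 1 1>, <1 1 2>, <1 2 1>, <1 2 2>
claimed∖SC = {<1 0 1>}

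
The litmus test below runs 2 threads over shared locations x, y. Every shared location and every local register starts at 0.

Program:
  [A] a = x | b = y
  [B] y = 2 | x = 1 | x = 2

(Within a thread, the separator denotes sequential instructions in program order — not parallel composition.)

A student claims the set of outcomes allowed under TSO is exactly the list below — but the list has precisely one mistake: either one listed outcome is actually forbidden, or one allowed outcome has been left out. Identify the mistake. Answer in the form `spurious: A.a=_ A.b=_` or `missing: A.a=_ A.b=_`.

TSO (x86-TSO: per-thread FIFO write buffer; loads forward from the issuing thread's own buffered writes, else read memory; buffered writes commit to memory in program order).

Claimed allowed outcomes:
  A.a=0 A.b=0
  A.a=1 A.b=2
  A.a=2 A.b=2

missing: A.a=0 A.b=2

outcome vector order: (A.a,A.b)
TSO: 4 outcomes — {(0,0), (0,2), (1,2), (2,2)}
TSO∖claimed = {(0,2)}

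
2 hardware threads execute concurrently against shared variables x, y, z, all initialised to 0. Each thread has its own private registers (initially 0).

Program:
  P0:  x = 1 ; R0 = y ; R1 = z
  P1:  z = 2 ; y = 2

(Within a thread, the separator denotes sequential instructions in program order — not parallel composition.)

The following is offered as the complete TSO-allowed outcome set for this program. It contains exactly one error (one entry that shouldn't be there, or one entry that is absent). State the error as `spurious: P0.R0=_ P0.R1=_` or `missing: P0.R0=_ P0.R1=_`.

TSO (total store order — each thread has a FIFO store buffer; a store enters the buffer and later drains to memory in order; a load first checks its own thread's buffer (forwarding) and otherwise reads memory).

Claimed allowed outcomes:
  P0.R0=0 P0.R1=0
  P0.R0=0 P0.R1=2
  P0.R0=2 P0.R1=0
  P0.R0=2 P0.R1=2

outcome vector order: (P0.R0,P0.R1)
under TSO → 00 02 22
claimed∖TSO = {20}

spurious: P0.R0=2 P0.R1=0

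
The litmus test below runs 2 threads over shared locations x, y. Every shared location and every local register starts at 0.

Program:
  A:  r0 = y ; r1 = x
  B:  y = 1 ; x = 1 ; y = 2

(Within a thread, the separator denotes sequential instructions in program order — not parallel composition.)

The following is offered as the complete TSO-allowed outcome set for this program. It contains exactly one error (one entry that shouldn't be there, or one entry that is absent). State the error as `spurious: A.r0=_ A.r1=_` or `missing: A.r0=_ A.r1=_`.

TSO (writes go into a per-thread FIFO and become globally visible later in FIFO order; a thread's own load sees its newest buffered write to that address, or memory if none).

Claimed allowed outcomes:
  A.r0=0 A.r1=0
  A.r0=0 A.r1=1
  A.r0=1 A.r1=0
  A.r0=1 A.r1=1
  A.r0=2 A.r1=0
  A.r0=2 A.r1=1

spurious: A.r0=2 A.r1=0

outcome vector order: (A.r0,A.r1)
TSO: 5 outcomes — {(0,0), (0,1), (1,0), (1,1), (2,1)}
claimed∖TSO = {(2,0)}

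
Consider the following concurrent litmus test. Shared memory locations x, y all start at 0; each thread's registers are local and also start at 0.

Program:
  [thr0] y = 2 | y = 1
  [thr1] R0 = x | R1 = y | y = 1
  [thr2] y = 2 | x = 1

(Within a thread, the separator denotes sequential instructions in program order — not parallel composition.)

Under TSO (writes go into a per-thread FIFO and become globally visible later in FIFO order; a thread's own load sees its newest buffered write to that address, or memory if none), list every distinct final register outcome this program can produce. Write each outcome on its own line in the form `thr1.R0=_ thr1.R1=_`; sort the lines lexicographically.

thr1.R0=0 thr1.R1=0
thr1.R0=0 thr1.R1=1
thr1.R0=0 thr1.R1=2
thr1.R0=1 thr1.R1=1
thr1.R0=1 thr1.R1=2

outcome vector order: (thr1.R0,thr1.R1)
|TSO outcomes| = 5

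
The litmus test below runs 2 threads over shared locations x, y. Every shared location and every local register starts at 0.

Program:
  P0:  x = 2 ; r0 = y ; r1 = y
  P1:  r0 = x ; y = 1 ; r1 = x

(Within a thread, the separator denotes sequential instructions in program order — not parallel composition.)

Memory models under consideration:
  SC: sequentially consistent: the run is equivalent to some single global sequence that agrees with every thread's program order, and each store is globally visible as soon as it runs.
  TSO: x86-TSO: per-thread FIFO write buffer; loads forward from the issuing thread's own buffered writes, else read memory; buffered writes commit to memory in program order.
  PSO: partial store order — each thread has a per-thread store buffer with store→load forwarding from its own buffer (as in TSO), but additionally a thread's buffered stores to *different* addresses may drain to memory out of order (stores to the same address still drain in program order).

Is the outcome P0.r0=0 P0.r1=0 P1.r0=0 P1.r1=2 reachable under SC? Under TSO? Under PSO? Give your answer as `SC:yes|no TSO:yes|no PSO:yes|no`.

outcome vector order: (P0.r0,P0.r1,P1.r0,P1.r1)
SC: 7 outcomes — {<0 0 0 2>; <0 0 2 2>; <0 1 0 2>; <0 1 2 2>; <1 1 0 0>; <1 1 0 2>; <1 1 2 2>}
TSO: 9 outcomes — {<0 0 0 0>; <0 0 0 2>; <0 0 2 2>; <0 1 0 0>; <0 1 0 2>; <0 1 2 2>; <1 1 0 0>; <1 1 0 2>; <1 1 2 2>}
PSO: 9 outcomes — {<0 0 0 0>; <0 0 0 2>; <0 0 2 2>; <0 1 0 0>; <0 1 0 2>; <0 1 2 2>; <1 1 0 0>; <1 1 0 2>; <1 1 2 2>}
target <0 0 0 2> ∈ {SC,TSO,PSO}

SC:yes TSO:yes PSO:yes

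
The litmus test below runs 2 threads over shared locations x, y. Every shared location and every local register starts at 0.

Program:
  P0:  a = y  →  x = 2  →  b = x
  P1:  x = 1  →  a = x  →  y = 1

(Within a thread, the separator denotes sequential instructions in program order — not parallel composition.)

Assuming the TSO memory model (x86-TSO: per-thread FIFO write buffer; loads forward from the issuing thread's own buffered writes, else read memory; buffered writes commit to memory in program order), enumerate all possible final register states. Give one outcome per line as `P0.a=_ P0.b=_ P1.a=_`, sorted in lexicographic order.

outcome vector order: (P0.a,P0.b,P1.a)
|TSO outcomes| = 4

P0.a=0 P0.b=1 P1.a=1
P0.a=0 P0.b=2 P1.a=1
P0.a=0 P0.b=2 P1.a=2
P0.a=1 P0.b=2 P1.a=1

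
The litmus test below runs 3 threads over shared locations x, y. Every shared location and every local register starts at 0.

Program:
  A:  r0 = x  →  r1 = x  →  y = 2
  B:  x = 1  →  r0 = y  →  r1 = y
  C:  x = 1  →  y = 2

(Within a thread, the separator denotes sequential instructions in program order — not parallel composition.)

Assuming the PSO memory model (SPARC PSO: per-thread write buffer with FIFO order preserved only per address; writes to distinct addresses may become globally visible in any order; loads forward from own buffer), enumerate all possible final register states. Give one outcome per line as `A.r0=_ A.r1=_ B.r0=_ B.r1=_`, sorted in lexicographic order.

outcome vector order: (A.r0,A.r1,B.r0,B.r1)
|PSO outcomes| = 9

A.r0=0 A.r1=0 B.r0=0 B.r1=0
A.r0=0 A.r1=0 B.r0=0 B.r1=2
A.r0=0 A.r1=0 B.r0=2 B.r1=2
A.r0=0 A.r1=1 B.r0=0 B.r1=0
A.r0=0 A.r1=1 B.r0=0 B.r1=2
A.r0=0 A.r1=1 B.r0=2 B.r1=2
A.r0=1 A.r1=1 B.r0=0 B.r1=0
A.r0=1 A.r1=1 B.r0=0 B.r1=2
A.r0=1 A.r1=1 B.r0=2 B.r1=2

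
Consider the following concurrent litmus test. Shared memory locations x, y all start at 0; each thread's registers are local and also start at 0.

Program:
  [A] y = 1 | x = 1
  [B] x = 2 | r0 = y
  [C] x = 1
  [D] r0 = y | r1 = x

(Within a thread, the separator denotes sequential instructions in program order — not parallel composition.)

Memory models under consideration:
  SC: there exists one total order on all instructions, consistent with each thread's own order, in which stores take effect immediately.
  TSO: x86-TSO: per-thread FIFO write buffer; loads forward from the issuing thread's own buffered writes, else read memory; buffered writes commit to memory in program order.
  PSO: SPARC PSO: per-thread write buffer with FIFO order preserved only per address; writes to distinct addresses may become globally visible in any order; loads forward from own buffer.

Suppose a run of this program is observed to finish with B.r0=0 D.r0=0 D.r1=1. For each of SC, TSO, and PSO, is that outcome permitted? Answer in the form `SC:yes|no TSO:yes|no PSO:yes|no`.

SC:yes TSO:yes PSO:yes

outcome vector order: (B.r0,D.r0,D.r1)
[SC] allowed = {<0 0 0>; <0 0 1>; <0 0 2>; <0 1 1>; <0 1 2>; <1 0 0>; <1 0 1>; <1 0 2>; <1 1 0>; <1 1 1>; <1 1 2>}
[TSO] allowed = {<0 0 0>; <0 0 1>; <0 0 2>; <0 1 0>; <0 1 1>; <0 1 2>; <1 0 0>; <1 0 1>; <1 0 2>; <1 1 0>; <1 1 1>; <1 1 2>}
[PSO] allowed = {<0 0 0>; <0 0 1>; <0 0 2>; <0 1 0>; <0 1 1>; <0 1 2>; <1 0 0>; <1 0 1>; <1 0 2>; <1 1 0>; <1 1 1>; <1 1 2>}
target <0 0 1> ∈ {SC,TSO,PSO}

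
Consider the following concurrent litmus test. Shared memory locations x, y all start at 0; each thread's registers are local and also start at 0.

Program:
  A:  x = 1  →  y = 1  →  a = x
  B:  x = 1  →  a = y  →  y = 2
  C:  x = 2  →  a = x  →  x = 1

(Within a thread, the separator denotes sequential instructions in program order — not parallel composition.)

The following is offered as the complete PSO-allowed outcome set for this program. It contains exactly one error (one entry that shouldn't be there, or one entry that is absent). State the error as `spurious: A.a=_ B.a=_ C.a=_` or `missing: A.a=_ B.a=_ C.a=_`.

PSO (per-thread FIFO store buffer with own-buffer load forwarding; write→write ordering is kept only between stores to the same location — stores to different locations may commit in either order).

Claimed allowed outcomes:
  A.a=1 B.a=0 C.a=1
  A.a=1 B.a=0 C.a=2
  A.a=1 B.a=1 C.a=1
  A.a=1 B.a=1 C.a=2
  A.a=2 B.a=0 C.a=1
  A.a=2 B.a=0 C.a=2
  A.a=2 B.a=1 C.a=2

missing: A.a=2 B.a=1 C.a=1

outcome vector order: (A.a,B.a,C.a)
under PSO → <1 0 1>, <1 0 2>, <1 1 1>, <1 1 2>, <2 0 1>, <2 0 2>, <2 1 1>, <2 1 2>
PSO∖claimed = {<2 1 1>}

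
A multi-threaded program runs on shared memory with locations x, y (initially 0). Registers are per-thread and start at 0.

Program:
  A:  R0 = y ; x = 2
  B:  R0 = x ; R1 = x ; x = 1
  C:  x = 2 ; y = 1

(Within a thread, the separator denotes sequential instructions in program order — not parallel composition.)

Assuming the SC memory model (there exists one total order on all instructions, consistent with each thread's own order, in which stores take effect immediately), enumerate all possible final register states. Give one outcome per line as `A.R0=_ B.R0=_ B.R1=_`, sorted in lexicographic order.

A.R0=0 B.R0=0 B.R1=0
A.R0=0 B.R0=0 B.R1=2
A.R0=0 B.R0=2 B.R1=2
A.R0=1 B.R0=0 B.R1=0
A.R0=1 B.R0=0 B.R1=2
A.R0=1 B.R0=2 B.R1=2

outcome vector order: (A.R0,B.R0,B.R1)
|SC outcomes| = 6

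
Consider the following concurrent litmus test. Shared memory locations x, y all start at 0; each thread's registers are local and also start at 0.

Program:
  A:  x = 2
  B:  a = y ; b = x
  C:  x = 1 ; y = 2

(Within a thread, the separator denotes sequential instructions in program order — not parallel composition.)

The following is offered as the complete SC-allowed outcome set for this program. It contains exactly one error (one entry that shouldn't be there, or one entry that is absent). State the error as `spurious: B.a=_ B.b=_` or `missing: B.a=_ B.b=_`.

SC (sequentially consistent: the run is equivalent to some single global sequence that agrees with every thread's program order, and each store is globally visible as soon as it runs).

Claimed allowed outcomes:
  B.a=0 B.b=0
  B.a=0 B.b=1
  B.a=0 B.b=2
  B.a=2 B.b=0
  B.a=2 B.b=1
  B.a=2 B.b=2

spurious: B.a=2 B.b=0

outcome vector order: (B.a,B.b)
SC (5): 0/0, 0/1, 0/2, 2/1, 2/2
claimed∖SC = {2/0}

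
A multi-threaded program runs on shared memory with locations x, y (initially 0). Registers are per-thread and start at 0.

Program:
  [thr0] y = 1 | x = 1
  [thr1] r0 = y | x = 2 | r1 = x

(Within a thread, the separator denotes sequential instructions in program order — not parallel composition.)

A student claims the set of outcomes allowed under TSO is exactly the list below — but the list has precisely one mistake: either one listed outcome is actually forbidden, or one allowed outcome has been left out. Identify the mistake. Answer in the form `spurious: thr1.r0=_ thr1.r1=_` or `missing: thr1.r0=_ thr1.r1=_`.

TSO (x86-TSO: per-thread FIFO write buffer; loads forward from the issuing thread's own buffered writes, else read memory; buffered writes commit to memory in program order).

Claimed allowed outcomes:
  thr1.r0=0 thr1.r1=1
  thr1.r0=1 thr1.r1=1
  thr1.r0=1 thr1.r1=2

outcome vector order: (thr1.r0,thr1.r1)
TSO (4): (0,1) (0,2) (1,1) (1,2)
TSO∖claimed = {(0,2)}

missing: thr1.r0=0 thr1.r1=2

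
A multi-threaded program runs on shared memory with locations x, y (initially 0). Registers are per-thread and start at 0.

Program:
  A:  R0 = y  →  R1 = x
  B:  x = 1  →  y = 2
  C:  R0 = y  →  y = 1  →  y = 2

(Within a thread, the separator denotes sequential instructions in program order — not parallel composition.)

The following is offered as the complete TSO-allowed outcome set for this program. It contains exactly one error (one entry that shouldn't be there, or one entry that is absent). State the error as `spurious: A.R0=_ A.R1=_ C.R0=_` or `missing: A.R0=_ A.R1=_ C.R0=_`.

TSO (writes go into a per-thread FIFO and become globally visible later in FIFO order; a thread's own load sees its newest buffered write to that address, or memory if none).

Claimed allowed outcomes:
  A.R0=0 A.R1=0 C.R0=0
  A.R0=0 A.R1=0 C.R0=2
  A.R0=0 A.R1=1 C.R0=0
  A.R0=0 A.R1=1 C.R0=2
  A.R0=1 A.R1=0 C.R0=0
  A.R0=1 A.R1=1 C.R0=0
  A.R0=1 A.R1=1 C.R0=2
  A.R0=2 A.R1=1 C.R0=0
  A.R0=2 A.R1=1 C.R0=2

outcome vector order: (A.R0,A.R1,C.R0)
[TSO] allowed = {<0 0 0> <0 0 2> <0 1 0> <0 1 2> <1 0 0> <1 1 0> <1 1 2> <2 0 0> <2 1 0> <2 1 2>}
TSO∖claimed = {<2 0 0>}

missing: A.R0=2 A.R1=0 C.R0=0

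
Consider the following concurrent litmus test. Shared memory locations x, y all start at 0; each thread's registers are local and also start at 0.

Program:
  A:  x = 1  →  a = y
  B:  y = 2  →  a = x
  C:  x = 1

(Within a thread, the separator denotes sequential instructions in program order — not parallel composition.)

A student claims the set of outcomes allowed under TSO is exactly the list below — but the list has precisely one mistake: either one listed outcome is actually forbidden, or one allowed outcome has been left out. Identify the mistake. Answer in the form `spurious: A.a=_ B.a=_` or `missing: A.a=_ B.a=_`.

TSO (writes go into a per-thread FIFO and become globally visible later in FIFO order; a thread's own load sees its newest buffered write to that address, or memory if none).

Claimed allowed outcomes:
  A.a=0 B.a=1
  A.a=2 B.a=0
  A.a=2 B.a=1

outcome vector order: (A.a,B.a)
[TSO] allowed = {(0,0), (0,1), (2,0), (2,1)}
TSO∖claimed = {(0,0)}

missing: A.a=0 B.a=0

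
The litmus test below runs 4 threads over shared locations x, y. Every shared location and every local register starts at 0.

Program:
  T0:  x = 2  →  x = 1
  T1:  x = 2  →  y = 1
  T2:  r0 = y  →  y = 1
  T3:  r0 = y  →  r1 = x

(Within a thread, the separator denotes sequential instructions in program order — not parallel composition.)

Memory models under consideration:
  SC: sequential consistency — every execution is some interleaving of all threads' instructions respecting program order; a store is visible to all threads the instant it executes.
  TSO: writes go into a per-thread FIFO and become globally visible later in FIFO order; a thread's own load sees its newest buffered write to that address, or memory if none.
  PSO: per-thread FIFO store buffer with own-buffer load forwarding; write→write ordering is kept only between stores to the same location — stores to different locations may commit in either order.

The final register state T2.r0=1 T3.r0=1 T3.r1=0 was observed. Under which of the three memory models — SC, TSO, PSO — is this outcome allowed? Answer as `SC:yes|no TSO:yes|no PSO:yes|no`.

SC:no TSO:no PSO:yes

outcome vector order: (T2.r0,T3.r0,T3.r1)
SC: 11 outcomes — {(0,0,0) (0,0,1) (0,0,2) (0,1,0) (0,1,1) (0,1,2) (1,0,0) (1,0,1) (1,0,2) (1,1,1) (1,1,2)}
TSO: 11 outcomes — {(0,0,0) (0,0,1) (0,0,2) (0,1,0) (0,1,1) (0,1,2) (1,0,0) (1,0,1) (1,0,2) (1,1,1) (1,1,2)}
PSO: 12 outcomes — {(0,0,0) (0,0,1) (0,0,2) (0,1,0) (0,1,1) (0,1,2) (1,0,0) (1,0,1) (1,0,2) (1,1,0) (1,1,1) (1,1,2)}
target (1,1,0) ∈ {PSO}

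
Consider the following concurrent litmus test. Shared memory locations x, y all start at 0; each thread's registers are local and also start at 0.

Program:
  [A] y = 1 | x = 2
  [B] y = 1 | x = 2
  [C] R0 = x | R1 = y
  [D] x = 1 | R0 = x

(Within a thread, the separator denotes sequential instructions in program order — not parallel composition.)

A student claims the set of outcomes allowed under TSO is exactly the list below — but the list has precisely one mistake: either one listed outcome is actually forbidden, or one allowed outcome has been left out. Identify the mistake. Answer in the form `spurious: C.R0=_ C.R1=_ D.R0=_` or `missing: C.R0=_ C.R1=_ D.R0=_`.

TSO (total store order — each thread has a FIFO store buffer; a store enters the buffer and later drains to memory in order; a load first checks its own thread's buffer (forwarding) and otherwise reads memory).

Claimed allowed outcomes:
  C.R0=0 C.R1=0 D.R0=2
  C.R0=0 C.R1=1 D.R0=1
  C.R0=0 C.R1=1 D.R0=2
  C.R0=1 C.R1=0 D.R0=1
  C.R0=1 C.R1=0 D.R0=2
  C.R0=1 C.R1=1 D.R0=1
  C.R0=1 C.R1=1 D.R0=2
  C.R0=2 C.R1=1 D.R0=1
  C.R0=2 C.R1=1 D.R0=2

missing: C.R0=0 C.R1=0 D.R0=1

outcome vector order: (C.R0,C.R1,D.R0)
[TSO] allowed = {0/0/1, 0/0/2, 0/1/1, 0/1/2, 1/0/1, 1/0/2, 1/1/1, 1/1/2, 2/1/1, 2/1/2}
TSO∖claimed = {0/0/1}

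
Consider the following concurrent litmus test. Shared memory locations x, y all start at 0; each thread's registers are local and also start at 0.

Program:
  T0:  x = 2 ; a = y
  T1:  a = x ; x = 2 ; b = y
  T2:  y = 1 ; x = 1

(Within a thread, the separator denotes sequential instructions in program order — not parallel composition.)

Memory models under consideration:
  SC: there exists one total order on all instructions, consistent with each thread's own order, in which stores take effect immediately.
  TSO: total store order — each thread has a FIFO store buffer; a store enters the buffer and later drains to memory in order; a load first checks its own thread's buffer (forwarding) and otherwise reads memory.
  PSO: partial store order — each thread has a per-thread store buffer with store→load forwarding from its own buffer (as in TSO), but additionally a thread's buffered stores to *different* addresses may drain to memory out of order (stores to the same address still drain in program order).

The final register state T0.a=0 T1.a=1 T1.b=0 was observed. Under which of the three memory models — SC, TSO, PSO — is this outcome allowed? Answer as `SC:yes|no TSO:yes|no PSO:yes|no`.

outcome vector order: (T0.a,T1.a,T1.b)
SC (10): 0/0/0; 0/0/1; 0/1/1; 0/2/0; 0/2/1; 1/0/0; 1/0/1; 1/1/1; 1/2/0; 1/2/1
TSO (10): 0/0/0; 0/0/1; 0/1/1; 0/2/0; 0/2/1; 1/0/0; 1/0/1; 1/1/1; 1/2/0; 1/2/1
PSO (12): 0/0/0; 0/0/1; 0/1/0; 0/1/1; 0/2/0; 0/2/1; 1/0/0; 1/0/1; 1/1/0; 1/1/1; 1/2/0; 1/2/1
target 0/1/0 ∈ {PSO}

SC:no TSO:no PSO:yes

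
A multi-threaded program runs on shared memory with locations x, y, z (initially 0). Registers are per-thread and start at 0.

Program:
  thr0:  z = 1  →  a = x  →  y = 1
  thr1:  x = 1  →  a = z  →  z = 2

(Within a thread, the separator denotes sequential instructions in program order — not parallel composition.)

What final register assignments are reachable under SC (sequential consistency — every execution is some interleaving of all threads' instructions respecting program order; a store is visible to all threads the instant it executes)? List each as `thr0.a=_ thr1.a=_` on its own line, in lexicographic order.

thr0.a=0 thr1.a=1
thr0.a=1 thr1.a=0
thr0.a=1 thr1.a=1

outcome vector order: (thr0.a,thr1.a)
|SC outcomes| = 3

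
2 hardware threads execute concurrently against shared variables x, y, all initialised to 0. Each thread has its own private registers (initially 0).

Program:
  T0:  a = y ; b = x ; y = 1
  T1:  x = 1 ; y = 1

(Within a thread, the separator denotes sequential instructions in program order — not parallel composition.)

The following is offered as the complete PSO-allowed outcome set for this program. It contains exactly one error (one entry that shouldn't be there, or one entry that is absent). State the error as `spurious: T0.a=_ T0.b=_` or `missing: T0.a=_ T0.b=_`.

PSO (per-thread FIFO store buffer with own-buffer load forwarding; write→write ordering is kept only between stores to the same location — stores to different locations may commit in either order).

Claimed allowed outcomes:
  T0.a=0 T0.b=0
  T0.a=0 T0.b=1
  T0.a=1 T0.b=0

missing: T0.a=1 T0.b=1

outcome vector order: (T0.a,T0.b)
under PSO → (0,0) (0,1) (1,0) (1,1)
PSO∖claimed = {(1,1)}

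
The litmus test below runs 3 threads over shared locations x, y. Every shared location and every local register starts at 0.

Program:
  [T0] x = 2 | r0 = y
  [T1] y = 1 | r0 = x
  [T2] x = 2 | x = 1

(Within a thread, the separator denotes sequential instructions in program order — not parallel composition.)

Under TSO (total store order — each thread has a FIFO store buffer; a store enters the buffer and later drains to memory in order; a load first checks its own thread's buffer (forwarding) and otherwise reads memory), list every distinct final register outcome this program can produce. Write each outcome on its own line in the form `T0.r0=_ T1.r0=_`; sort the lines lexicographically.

T0.r0=0 T1.r0=0
T0.r0=0 T1.r0=1
T0.r0=0 T1.r0=2
T0.r0=1 T1.r0=0
T0.r0=1 T1.r0=1
T0.r0=1 T1.r0=2

outcome vector order: (T0.r0,T1.r0)
|TSO outcomes| = 6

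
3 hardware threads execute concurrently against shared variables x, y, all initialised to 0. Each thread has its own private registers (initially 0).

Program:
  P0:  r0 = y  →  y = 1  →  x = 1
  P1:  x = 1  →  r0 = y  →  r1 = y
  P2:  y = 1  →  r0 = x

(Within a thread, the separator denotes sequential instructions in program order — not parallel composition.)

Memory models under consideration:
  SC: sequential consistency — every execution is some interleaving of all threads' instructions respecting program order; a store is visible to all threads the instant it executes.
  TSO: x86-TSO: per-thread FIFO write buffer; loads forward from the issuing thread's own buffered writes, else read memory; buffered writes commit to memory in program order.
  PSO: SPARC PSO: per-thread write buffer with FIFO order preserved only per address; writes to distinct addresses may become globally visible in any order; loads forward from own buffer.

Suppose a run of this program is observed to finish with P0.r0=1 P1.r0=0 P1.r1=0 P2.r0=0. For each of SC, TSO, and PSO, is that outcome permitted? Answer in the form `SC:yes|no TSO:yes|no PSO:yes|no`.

outcome vector order: (P0.r0,P1.r0,P1.r1,P2.r0)
SC (8): (0,0,0,1); (0,0,1,1); (0,1,1,0); (0,1,1,1); (1,0,0,1); (1,0,1,1); (1,1,1,0); (1,1,1,1)
TSO (12): (0,0,0,0); (0,0,0,1); (0,0,1,0); (0,0,1,1); (0,1,1,0); (0,1,1,1); (1,0,0,0); (1,0,0,1); (1,0,1,0); (1,0,1,1); (1,1,1,0); (1,1,1,1)
PSO (12): (0,0,0,0); (0,0,0,1); (0,0,1,0); (0,0,1,1); (0,1,1,0); (0,1,1,1); (1,0,0,0); (1,0,0,1); (1,0,1,0); (1,0,1,1); (1,1,1,0); (1,1,1,1)
target (1,0,0,0) ∈ {TSO,PSO}

SC:no TSO:yes PSO:yes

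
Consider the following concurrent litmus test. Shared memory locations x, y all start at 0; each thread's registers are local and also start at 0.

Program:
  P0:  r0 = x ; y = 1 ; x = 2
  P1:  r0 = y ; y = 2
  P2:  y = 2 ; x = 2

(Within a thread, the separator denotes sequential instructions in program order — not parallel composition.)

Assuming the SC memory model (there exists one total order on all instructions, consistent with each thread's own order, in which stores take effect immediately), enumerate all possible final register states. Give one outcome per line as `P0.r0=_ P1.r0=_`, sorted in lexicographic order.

outcome vector order: (P0.r0,P1.r0)
|SC outcomes| = 6

P0.r0=0 P1.r0=0
P0.r0=0 P1.r0=1
P0.r0=0 P1.r0=2
P0.r0=2 P1.r0=0
P0.r0=2 P1.r0=1
P0.r0=2 P1.r0=2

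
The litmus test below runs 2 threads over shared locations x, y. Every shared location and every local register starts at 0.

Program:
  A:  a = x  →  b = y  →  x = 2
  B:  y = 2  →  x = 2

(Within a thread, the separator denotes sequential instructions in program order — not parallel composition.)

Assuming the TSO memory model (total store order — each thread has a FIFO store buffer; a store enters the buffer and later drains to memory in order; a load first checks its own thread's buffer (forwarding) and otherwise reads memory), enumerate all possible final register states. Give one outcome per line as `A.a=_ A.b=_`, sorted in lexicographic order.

A.a=0 A.b=0
A.a=0 A.b=2
A.a=2 A.b=2

outcome vector order: (A.a,A.b)
|TSO outcomes| = 3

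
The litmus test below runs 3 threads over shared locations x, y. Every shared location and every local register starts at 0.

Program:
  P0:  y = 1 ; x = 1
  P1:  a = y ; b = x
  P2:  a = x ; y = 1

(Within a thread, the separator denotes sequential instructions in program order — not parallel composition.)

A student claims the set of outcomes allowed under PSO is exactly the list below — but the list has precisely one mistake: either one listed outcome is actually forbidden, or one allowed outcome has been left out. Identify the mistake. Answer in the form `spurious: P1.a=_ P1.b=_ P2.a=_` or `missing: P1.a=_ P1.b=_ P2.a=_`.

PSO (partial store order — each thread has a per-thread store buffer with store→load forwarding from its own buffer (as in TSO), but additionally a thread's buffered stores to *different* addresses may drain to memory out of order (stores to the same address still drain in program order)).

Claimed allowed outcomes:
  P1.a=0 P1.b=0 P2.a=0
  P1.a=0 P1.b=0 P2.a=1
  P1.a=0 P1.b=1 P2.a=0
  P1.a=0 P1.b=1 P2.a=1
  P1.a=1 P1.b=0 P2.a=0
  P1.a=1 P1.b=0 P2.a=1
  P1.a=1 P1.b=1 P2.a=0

missing: P1.a=1 P1.b=1 P2.a=1

outcome vector order: (P1.a,P1.b,P2.a)
PSO (8): 000; 001; 010; 011; 100; 101; 110; 111
PSO∖claimed = {111}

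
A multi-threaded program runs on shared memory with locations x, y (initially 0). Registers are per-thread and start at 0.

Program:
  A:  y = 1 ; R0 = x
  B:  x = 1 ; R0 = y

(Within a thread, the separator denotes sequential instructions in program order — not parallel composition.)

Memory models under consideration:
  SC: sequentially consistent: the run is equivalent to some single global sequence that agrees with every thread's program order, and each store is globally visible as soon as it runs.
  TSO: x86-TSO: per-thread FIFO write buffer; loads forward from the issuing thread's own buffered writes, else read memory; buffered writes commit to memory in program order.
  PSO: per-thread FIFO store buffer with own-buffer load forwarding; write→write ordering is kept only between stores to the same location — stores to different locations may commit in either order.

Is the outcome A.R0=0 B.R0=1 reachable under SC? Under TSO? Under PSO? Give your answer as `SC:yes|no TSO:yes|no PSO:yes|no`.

SC:yes TSO:yes PSO:yes

outcome vector order: (A.R0,B.R0)
SC: 3 outcomes — {01, 10, 11}
TSO: 4 outcomes — {00, 01, 10, 11}
PSO: 4 outcomes — {00, 01, 10, 11}
target 01 ∈ {SC,TSO,PSO}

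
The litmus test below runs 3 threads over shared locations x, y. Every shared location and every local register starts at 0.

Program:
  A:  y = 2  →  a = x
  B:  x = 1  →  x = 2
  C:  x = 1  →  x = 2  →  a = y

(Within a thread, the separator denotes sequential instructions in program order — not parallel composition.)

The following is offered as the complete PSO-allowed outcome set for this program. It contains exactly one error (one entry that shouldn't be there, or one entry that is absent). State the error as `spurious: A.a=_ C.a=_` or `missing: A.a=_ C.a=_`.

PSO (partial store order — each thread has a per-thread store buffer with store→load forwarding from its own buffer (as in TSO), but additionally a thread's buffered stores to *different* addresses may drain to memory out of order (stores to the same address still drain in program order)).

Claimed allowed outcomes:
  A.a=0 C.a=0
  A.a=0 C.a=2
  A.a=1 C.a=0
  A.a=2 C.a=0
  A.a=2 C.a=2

outcome vector order: (A.a,C.a)
under PSO → (0,0) (0,2) (1,0) (1,2) (2,0) (2,2)
PSO∖claimed = {(1,2)}

missing: A.a=1 C.a=2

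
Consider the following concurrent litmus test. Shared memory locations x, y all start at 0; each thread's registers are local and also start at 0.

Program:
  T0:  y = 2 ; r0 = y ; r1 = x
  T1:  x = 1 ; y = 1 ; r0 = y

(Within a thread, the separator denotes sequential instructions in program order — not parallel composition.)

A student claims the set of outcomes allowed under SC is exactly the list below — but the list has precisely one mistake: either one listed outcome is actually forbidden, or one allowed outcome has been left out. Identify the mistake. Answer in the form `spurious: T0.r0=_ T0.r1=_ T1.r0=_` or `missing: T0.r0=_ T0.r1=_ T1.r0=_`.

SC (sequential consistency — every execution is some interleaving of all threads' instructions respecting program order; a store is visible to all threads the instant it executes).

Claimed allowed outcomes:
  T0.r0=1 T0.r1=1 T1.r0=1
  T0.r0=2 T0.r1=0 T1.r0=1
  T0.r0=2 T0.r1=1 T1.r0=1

missing: T0.r0=2 T0.r1=1 T1.r0=2

outcome vector order: (T0.r0,T0.r1,T1.r0)
under SC → <1 1 1> <2 0 1> <2 1 1> <2 1 2>
SC∖claimed = {<2 1 2>}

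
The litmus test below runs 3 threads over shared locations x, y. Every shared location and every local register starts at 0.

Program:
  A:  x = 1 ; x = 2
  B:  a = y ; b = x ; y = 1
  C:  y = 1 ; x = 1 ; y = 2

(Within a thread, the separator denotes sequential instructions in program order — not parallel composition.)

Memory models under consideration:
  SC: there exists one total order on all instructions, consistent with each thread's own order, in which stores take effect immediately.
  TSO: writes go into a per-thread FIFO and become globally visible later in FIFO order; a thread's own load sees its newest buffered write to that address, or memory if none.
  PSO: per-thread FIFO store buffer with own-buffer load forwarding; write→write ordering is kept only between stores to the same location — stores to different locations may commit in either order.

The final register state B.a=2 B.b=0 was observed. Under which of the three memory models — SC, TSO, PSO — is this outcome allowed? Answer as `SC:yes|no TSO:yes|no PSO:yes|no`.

outcome vector order: (B.a,B.b)
SC (8): (0,0) (0,1) (0,2) (1,0) (1,1) (1,2) (2,1) (2,2)
TSO (8): (0,0) (0,1) (0,2) (1,0) (1,1) (1,2) (2,1) (2,2)
PSO (9): (0,0) (0,1) (0,2) (1,0) (1,1) (1,2) (2,0) (2,1) (2,2)
target (2,0) ∈ {PSO}

SC:no TSO:no PSO:yes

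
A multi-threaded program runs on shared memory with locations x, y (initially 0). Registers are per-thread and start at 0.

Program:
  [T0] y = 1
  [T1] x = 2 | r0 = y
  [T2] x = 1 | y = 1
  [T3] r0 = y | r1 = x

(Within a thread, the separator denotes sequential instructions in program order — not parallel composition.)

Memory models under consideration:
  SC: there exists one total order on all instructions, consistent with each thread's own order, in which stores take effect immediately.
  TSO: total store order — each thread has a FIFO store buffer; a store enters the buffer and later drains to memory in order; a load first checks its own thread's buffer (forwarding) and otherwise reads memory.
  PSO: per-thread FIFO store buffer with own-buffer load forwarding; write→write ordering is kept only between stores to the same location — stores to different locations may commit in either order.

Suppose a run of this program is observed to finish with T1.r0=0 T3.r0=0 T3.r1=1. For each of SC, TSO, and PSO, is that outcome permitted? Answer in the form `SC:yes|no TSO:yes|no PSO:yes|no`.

SC:yes TSO:yes PSO:yes

outcome vector order: (T1.r0,T3.r0,T3.r1)
[SC] allowed = {0/0/0, 0/0/1, 0/0/2, 0/1/1, 0/1/2, 1/0/0, 1/0/1, 1/0/2, 1/1/0, 1/1/1, 1/1/2}
[TSO] allowed = {0/0/0, 0/0/1, 0/0/2, 0/1/0, 0/1/1, 0/1/2, 1/0/0, 1/0/1, 1/0/2, 1/1/0, 1/1/1, 1/1/2}
[PSO] allowed = {0/0/0, 0/0/1, 0/0/2, 0/1/0, 0/1/1, 0/1/2, 1/0/0, 1/0/1, 1/0/2, 1/1/0, 1/1/1, 1/1/2}
target 0/0/1 ∈ {SC,TSO,PSO}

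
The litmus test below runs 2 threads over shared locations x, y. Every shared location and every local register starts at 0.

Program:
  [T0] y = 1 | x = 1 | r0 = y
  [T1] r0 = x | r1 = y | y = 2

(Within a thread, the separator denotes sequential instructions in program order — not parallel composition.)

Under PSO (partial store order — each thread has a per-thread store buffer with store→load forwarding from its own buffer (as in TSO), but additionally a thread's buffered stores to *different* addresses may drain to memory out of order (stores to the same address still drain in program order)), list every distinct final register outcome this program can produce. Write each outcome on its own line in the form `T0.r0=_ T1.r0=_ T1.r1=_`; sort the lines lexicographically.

T0.r0=1 T1.r0=0 T1.r1=0
T0.r0=1 T1.r0=0 T1.r1=1
T0.r0=1 T1.r0=1 T1.r1=0
T0.r0=1 T1.r0=1 T1.r1=1
T0.r0=2 T1.r0=0 T1.r1=0
T0.r0=2 T1.r0=0 T1.r1=1
T0.r0=2 T1.r0=1 T1.r1=0
T0.r0=2 T1.r0=1 T1.r1=1

outcome vector order: (T0.r0,T1.r0,T1.r1)
|PSO outcomes| = 8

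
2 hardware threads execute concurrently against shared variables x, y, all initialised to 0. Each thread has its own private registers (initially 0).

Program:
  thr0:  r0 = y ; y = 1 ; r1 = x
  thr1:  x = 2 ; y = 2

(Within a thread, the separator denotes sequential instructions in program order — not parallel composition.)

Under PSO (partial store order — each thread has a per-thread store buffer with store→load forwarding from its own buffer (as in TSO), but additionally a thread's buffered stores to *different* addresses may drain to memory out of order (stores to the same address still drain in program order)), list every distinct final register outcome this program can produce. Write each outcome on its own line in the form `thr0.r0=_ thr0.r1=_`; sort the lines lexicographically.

outcome vector order: (thr0.r0,thr0.r1)
|PSO outcomes| = 4

thr0.r0=0 thr0.r1=0
thr0.r0=0 thr0.r1=2
thr0.r0=2 thr0.r1=0
thr0.r0=2 thr0.r1=2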